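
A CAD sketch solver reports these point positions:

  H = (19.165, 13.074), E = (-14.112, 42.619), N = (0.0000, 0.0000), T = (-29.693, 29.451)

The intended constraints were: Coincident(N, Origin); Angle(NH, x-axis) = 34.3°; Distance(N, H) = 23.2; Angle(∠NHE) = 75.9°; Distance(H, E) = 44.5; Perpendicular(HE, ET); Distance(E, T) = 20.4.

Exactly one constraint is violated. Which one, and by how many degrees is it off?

Perpendicular(HE, ET) — off by 8.20°.

N = (0.00, 0.00) ✓; NH at 34.30° ✓; |NH| = 23.20 ✓; ∠NHE = 75.90° ✓; |HE| = 44.50 ✓; ∠(HE, ET) = 81.80° ✗; |ET| = 20.40 ✓.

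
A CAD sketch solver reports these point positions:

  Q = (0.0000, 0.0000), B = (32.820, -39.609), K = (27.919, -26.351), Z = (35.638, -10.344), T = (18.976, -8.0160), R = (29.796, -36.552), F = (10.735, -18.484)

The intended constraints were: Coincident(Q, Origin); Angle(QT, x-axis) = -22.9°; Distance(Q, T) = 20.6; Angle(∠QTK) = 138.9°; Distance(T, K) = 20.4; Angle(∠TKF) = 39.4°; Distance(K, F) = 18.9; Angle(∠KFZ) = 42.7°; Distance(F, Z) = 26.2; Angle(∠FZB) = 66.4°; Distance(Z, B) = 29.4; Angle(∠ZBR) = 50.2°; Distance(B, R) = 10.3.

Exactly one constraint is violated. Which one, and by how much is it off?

Distance(B, R) = 10.3 — off by 6.00.

Q = (0.00, 0.00) ✓; QT at -22.90° ✓; |QT| = 20.60 ✓; ∠QTK = 138.9° ✓; |TK| = 20.40 ✓; ∠TKF = 39.40° ✓; |KF| = 18.90 ✓; ∠KFZ = 42.70° ✓; |FZ| = 26.20 ✓; ∠FZB = 66.40° ✓; |ZB| = 29.40 ✓; ∠ZBR = 50.19° ✓; |BR| = 4.300 ✗.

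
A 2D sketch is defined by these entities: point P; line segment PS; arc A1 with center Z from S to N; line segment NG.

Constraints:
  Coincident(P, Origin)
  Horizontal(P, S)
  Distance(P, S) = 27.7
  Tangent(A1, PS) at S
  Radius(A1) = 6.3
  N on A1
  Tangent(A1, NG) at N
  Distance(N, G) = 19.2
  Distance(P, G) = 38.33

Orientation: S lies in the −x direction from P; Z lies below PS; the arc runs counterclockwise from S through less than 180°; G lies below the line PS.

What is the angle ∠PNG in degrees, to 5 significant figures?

85.587°

P is at the origin; PS is horizontal with |PS| = 27.7 and S on the −x side, so S = (-27.700, 0.0000). Tangency of A1 to PS means the radius ZS is perpendicular to PS, so Z = S + (0, -6.3) = (-27.700, -6.3000). Since ZN ⟂ NG (tangency), |ZG| = √(6.3² + 19.2²) = 20.207 regardless of where N sits on A1. So G lies on both circle(P, 38.33) and circle(Z, 20.207); the below-PS intersection is G = (-27.687, -26.507). N is the foot of the tangent from G: N = (-33.685, -8.2681).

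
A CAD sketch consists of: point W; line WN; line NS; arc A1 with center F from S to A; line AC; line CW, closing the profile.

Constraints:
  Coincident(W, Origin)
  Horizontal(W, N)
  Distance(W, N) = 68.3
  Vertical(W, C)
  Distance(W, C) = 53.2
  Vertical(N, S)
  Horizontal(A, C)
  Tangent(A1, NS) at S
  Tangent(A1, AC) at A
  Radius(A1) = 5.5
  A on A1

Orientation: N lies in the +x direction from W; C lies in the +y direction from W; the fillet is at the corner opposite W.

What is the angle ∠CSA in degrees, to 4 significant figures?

40.40°

W is at the origin; WN is horizontal with |WN| = 68.3 and N on the +x side, so N = (68.30, 0.000). W and C share the same x with |WC| = 53.2 and C on the +y side, so C = (0.000, 53.20). The virtual corner opposite W is at (68.30, 53.20). The tangent condition forces FS to be normal to NS and since A1 is tangent to AC there, FA ⟂ AC, with radius 5.5, so the center F sits 5.5 in from both sides at F = (62.80, 47.70). That places the tangent points at S = (68.30, 47.70) on NS and A = (62.80, 53.20) on AC. Then cos ∠CSA = SC·SA / (|SC||SA|), giving 40.40°.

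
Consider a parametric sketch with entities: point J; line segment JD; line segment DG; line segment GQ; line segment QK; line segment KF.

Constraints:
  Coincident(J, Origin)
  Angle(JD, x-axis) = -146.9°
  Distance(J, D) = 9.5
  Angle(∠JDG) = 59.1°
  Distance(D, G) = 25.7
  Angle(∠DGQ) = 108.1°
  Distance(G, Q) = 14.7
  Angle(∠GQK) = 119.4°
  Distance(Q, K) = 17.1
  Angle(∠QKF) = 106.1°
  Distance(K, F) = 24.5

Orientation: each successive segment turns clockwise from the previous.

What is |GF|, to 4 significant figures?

32.91

∠GQK = 119.4° gives QK at -40.30° from the x-axis; with |QK| = 17.1, K = (17.88, 14.53). ∠QKF = 106.1° gives KF at -114.2° from the x-axis; with |KF| = 24.5, F = (7.841, -7.814). Then |GF| = |F − G| = 32.91.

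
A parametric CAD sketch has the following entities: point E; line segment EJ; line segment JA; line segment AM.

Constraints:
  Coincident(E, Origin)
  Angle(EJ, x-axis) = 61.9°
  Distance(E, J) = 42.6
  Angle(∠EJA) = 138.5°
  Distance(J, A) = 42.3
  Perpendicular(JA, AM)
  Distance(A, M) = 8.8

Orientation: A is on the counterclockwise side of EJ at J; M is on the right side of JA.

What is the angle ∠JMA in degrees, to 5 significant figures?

78.248°

∠EJA = 138.5°, so JA runs at 61.9° + (180° − 138.5°) = 103.40° from the x-axis; with |JA| = 42.3, A = J + 42.3·(cos 103.40°, sin 103.40°) = (10.262, 78.727). The perpendicularity gives AM at right angles to JA; with |AM| = 8.8 on the right of JA, M = A + 8.8·(0.97278, 0.23175) = (18.823, 80.766). Then cos ∠JMA = MJ·MA / (|MJ||MA|), giving 78.248°.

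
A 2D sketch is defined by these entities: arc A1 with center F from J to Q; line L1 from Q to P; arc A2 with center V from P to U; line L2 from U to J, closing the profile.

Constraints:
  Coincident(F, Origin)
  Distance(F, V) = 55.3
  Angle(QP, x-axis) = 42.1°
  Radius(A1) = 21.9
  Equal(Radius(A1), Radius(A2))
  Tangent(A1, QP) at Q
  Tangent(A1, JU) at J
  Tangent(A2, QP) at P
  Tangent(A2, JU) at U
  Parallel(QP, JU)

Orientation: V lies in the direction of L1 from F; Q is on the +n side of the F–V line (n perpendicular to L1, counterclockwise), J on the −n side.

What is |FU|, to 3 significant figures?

59.5

The slot axis is L1's direction at 42.1°, so u = (cos 42.1°, sin 42.1°) = (0.742, 0.670) and n = (−sin 42.1°, cos 42.1°) = (-0.670, 0.742). F is at the origin and V lies 55.3 along u from F, so V = 55.3·u = (41.0, 37.1). Tangency of A1 to both parallel lines with radius 21.9 puts Q and J at F ± 21.9·n: Q = (-14.7, 16.2), J = (14.7, -16.2). Equal radii place P and U the same way about V: P = V + 21.9·n = (26.3, 53.3), U = V − 21.9·n = (55.7, 20.8). Then |FU| = |U − F| = 59.5.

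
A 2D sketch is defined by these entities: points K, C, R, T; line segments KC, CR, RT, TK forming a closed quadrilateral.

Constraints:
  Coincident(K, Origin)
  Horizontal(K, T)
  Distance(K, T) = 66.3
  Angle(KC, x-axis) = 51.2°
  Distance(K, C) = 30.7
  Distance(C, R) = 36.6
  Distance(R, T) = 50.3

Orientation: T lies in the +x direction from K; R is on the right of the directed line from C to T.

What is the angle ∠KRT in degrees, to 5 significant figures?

129.79°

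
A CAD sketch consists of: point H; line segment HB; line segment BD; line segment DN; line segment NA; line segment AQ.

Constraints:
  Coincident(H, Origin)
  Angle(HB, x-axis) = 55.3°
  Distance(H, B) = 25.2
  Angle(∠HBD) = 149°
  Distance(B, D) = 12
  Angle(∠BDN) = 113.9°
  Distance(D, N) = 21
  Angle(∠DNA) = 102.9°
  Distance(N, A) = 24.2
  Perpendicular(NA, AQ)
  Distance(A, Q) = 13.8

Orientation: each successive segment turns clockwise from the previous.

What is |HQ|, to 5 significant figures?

17.397

∠DNA = 102.9° gives NA at -118.90° from the x-axis; with |NA| = 24.2, A = (29.242, -9.5272). The perpendicularity gives AQ at right angles to NA, so AQ runs at 151.10°; with |AQ| = 13.8, Q = (17.161, -2.8579). Then |HQ| = |Q − H| = 17.397.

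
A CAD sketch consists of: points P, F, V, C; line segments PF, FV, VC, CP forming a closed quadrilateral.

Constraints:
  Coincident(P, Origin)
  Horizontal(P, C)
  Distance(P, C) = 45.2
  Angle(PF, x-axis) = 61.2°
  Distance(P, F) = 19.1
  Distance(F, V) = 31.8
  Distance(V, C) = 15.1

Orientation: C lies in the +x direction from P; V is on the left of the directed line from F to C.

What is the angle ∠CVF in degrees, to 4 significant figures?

110.5°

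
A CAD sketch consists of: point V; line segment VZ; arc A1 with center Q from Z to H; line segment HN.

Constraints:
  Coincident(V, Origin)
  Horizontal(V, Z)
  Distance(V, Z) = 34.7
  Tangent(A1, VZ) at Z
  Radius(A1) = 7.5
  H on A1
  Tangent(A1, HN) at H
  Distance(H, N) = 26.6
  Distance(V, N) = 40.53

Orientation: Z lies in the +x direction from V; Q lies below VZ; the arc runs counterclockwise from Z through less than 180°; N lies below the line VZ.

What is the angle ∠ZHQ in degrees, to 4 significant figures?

48.83°

V is at the origin; VZ is horizontal with |VZ| = 34.7 and Z on the +x side, so Z = (34.70, 0.000). The tangent condition forces QZ to be normal to VZ, so Q = Z + (0, -7.5) = (34.70, -7.500). Since QH ⟂ HN (tangency), |QN| = √(7.5² + 26.6²) = 27.64 regardless of where H sits on A1. So N lies on both circle(V, 40.53) and circle(Q, 27.64); the below-VZ intersection is N = (23.72, -32.86). H is the foot of the tangent from N: H = (27.27, -6.500).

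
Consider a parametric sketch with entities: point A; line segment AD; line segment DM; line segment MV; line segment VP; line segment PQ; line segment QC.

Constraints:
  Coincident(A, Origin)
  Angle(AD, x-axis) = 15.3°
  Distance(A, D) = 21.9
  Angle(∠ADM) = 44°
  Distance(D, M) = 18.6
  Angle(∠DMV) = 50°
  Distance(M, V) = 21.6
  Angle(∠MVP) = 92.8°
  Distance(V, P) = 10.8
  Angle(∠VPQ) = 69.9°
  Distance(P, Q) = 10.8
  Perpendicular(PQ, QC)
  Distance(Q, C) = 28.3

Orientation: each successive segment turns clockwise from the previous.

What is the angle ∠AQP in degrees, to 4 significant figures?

101.0°

A is at the origin; AD runs at 15.3° with length 21.9, so D = (21.12, 5.779). ∠ADM = 44.0° gives DM at -120.7° from the x-axis; with |DM| = 18.6, M = (11.63, -10.21). ∠DMV = 50.0° gives MV at 109.3° from the x-axis; with |MV| = 21.6, V = (4.489, 10.17). ∠MVP = 92.8° gives VP at 22.10° from the x-axis; with |VP| = 10.8, P = (14.50, 14.23). ∠VPQ = 69.9° gives PQ at -88.00° from the x-axis; with |PQ| = 10.8, Q = (14.87, 3.441). Then cos ∠AQP = QA·QP / (|QA||QP|), giving 101.0°.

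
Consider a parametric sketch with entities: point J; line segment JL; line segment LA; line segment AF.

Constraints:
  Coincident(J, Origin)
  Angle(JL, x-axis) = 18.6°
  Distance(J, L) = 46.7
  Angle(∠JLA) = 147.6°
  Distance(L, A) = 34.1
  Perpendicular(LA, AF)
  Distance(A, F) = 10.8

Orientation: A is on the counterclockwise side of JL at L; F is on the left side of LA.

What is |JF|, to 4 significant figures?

74.89

J is at the origin; JL runs at 18.6° with length 46.7, so L = 46.7·(cos 18.6°, sin 18.6°) = (44.26, 14.90). ∠JLA = 147.6°, so LA runs at 18.6° + (180° − 147.6°) = 51.00° from the x-axis; with |LA| = 34.1, A = L + 34.1·(cos 51.00°, sin 51.00°) = (65.72, 41.40). The perpendicularity gives AF at right angles to LA; with |AF| = 10.8 on the left of LA, F = A + 10.8·(-0.7771, 0.6293) = (57.33, 48.19). Then |JF| = |F − J| = 74.89.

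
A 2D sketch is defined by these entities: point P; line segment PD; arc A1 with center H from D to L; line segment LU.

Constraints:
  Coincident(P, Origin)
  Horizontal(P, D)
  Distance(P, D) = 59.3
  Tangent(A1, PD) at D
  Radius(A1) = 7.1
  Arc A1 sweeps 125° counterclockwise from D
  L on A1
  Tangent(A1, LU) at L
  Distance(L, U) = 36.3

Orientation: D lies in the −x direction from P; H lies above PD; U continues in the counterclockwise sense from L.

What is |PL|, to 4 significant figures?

54.64

P is at the origin; PD is horizontal with |PD| = 59.3 and D on the −x side, so D = (-59.30, 0.000). Tangency of A1 to PD means the radius HD is perpendicular to PD, so H = D + (0, 7.1) = (-59.30, 7.100). On A1, D sits at bearing -90° from H; a 125° counterclockwise sweep puts L at bearing 35°, so L = H + 7.1·(cos 35°, sin 35°) = (-53.48, 11.17). Then |PL| = |L − P| = 54.64.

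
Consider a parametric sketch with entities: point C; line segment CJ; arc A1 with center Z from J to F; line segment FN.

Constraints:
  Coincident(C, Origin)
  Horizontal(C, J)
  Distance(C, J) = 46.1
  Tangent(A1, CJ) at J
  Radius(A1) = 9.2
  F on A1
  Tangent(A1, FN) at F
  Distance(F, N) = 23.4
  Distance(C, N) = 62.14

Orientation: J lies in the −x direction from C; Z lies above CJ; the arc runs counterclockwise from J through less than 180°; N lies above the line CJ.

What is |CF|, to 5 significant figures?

41.287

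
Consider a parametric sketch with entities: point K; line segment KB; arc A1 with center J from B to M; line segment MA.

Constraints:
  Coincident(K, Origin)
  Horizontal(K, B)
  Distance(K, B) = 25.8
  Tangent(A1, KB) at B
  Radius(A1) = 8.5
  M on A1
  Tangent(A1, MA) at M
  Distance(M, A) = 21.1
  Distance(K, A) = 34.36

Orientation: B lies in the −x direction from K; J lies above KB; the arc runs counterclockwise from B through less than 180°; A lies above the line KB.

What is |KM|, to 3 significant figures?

19.3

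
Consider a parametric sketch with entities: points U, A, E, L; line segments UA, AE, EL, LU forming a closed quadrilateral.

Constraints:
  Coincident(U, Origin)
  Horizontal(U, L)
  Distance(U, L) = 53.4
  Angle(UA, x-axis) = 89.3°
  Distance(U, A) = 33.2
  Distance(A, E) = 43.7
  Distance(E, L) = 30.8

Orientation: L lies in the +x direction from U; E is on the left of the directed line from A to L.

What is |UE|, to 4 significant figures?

52.81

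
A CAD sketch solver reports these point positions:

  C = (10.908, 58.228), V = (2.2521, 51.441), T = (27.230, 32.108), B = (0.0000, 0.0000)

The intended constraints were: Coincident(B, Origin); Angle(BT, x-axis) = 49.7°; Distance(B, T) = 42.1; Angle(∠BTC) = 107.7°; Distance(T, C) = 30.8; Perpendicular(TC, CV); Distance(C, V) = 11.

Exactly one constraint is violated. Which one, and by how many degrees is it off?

Perpendicular(TC, CV) — off by 6.10°.

B = (0.00, 0.00) ✓; BT at 49.70° ✓; |BT| = 42.10 ✓; ∠BTC = 107.7° ✓; |TC| = 30.80 ✓; ∠(TC, CV) = 96.10° ✗; |CV| = 11.00 ✓.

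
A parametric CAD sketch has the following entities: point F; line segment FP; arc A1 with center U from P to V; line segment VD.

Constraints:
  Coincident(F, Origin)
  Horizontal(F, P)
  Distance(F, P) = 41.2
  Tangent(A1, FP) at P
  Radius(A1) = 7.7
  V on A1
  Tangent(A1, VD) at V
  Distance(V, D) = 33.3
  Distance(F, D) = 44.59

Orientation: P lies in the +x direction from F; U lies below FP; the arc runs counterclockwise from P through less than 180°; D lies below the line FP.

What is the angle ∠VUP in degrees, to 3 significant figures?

73.4°

Checks: |FP| = 41.20 ✓; |UV| = 7.700 ✓; ∠(UV, VD) = 90.00° ✓; |VD| = 33.30 ✓; |FD| = 44.59 ✓.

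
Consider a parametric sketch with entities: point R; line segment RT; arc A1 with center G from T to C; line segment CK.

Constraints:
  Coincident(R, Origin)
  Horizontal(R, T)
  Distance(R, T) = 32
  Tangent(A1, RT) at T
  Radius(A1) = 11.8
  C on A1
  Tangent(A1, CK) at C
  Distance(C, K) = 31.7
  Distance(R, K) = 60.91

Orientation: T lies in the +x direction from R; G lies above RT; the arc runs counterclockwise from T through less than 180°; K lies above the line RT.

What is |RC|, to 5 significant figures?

45.521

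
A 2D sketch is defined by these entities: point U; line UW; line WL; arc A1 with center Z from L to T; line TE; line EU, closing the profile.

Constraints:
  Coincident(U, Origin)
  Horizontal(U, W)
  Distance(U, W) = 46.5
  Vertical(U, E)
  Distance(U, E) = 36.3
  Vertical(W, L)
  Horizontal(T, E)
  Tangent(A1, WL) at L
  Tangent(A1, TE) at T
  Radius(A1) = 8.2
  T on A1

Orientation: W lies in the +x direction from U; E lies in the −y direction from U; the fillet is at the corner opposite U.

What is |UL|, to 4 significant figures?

54.33

U is at the origin; U and W share the same y with |UW| = 46.5 and W on the +x side, so W = (46.50, 0.000). UE is vertical with |UE| = 36.3 and E on the −y side, so E = (0.000, -36.30). The virtual corner opposite U is at (46.50, -36.30). The tangent condition forces ZL to be normal to WL and A1 meets TE tangentially, so ZT is at right angles to TE, with radius 8.2, so the center Z sits 8.2 in from both sides at Z = (38.30, -28.10). That places the tangent points at L = (46.50, -28.10) on WL and T = (38.30, -36.30) on TE. Then |UL| = |L − U| = 54.33.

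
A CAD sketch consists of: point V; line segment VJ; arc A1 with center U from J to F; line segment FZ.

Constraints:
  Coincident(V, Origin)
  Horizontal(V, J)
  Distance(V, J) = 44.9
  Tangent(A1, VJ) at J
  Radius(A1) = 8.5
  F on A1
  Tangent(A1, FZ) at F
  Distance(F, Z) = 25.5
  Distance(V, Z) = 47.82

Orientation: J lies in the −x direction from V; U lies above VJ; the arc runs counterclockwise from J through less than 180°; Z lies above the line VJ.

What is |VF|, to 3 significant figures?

37.3

V is at the origin; V and J share the same y with |VJ| = 44.9 and J on the −x side, so J = (-44.9, 0.00). The tangent condition forces UJ to be normal to VJ, so U = J + (0, 8.5) = (-44.9, 8.50). Since UF ⟂ FZ (tangency), |UZ| = √(8.5² + 25.5²) = 26.9 regardless of where F sits on A1. So Z lies on both circle(V, 47.82) and circle(U, 26.9); the above-VJ intersection is Z = (-34.4, 33.2). F is the foot of the tangent from Z: F = (-36.4, 7.82).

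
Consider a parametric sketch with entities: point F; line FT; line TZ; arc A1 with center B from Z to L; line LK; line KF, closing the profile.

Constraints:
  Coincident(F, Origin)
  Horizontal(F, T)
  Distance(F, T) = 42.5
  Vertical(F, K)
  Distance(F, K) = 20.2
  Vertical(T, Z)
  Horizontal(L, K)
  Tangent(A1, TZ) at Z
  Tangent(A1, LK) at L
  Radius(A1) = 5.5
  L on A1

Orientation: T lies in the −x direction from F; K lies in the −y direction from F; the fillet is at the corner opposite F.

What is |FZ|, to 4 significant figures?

44.97

The virtual corner opposite F is at (-42.50, -20.20). Since A1 is tangent to TZ there, BZ ⟂ TZ and tangency of A1 to LK means the radius BL is perpendicular to LK, with radius 5.5, so the center B sits 5.5 in from both sides at B = (-37.00, -14.70). That places the tangent points at Z = (-42.50, -14.70) on TZ and L = (-37.00, -20.20) on LK. Then |FZ| = |Z − F| = 44.97.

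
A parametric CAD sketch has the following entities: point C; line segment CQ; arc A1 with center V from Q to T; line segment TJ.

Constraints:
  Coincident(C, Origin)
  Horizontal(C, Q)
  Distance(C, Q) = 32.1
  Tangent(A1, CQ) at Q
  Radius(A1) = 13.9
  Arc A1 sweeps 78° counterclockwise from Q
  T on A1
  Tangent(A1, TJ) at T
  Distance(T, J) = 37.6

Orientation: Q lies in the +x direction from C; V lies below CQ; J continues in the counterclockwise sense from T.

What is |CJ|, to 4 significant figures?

48.97

C is at the origin; CQ is horizontal with |CQ| = 32.1 and Q on the +x side, so Q = (32.10, 0.000). A1 meets CQ tangentially, so VQ is at right angles to CQ, so V = Q + (0, -13.9) = (32.10, -13.90). On A1, Q sits at bearing 90° from V; a 78° counterclockwise sweep puts T at bearing 168°, so T = V + 13.9·(cos 168°, sin 168°) = (18.50, -11.01). Tangency of A1 to TJ means the radius VT is perpendicular to TJ, so TJ runs along (−sin 168°, cos 168°); with |TJ| = 37.6, J = (10.69, -47.79). Then |CJ| = |J − C| = 48.97.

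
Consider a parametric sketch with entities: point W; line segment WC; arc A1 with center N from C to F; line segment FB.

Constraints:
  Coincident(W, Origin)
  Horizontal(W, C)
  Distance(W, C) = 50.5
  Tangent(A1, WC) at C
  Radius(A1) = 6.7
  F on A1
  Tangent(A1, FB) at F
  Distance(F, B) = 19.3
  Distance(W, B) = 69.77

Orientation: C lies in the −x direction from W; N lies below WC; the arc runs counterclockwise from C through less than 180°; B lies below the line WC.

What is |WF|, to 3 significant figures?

56.0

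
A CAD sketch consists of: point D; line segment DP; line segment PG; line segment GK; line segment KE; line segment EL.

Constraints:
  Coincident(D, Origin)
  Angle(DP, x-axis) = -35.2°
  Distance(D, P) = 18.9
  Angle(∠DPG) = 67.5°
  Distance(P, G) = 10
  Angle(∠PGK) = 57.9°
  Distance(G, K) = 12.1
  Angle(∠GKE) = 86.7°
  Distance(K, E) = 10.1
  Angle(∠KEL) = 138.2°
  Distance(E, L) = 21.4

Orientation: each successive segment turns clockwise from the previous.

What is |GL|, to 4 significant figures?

25.45

D is at the origin; DP runs at -35.2° with length 18.9, so P = (15.44, -10.89). ∠DPG = 67.5° gives PG at -147.7° from the x-axis; with |PG| = 10.0, G = (6.991, -16.24). ∠PGK = 57.9° gives GK at 90.20° from the x-axis; with |GK| = 12.1, K = (6.949, -4.138). ∠GKE = 86.7° gives KE at -3.100° from the x-axis; with |KE| = 10.1, E = (17.03, -4.684). ∠KEL = 138.2° gives EL at -44.90° from the x-axis; with |EL| = 21.4, L = (32.19, -19.79). Then |GL| = |L − G| = 25.45.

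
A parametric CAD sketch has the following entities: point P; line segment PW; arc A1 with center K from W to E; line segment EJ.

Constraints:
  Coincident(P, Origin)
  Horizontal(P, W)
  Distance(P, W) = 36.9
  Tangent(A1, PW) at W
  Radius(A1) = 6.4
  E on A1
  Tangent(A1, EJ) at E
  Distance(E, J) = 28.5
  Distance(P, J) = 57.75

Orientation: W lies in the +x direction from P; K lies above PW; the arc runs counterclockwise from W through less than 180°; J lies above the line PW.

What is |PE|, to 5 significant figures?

43.614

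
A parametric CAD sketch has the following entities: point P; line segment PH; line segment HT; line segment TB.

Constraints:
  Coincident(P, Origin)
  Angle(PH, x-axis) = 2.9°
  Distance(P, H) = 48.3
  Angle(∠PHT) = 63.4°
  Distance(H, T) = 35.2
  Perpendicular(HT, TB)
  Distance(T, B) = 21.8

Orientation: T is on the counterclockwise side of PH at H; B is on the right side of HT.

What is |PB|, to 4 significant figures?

66.39

P is at the origin; PH runs at 2.9° with length 48.3, so H = 48.3·(cos 2.9°, sin 2.9°) = (48.24, 2.444). ∠PHT = 63.4°, so HT runs at 2.9° + (180° − 63.4°) = 119.5° from the x-axis; with |HT| = 35.2, T = H + 35.2·(cos 119.5°, sin 119.5°) = (30.90, 33.08). HT ⟂ TB; with |TB| = 21.8 on the right of HT, B = T + 21.8·(0.8704, 0.4924) = (49.88, 43.81). Then |PB| = |B − P| = 66.39.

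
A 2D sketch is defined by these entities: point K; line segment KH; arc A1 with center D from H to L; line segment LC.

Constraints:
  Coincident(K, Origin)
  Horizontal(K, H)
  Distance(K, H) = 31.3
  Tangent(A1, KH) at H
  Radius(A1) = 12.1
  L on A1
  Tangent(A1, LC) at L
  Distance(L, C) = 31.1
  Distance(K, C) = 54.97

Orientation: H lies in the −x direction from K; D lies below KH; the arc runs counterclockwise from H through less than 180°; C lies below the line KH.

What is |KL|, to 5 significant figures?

45.656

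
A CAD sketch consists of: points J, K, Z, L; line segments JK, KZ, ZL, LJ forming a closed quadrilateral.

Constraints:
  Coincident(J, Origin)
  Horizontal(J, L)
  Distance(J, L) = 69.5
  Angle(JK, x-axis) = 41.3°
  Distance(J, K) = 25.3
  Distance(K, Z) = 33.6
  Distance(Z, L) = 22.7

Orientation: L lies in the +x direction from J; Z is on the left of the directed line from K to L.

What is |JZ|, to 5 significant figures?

54.702

Checks: |KZ| = 33.60 ✓; |ZL| = 22.70 ✓.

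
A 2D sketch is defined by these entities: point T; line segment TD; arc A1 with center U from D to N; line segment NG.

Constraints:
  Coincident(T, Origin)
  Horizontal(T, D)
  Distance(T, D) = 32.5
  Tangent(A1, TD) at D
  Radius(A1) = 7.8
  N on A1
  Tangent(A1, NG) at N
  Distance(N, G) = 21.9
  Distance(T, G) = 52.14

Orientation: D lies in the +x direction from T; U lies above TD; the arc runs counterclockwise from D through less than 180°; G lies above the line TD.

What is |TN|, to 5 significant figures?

40.697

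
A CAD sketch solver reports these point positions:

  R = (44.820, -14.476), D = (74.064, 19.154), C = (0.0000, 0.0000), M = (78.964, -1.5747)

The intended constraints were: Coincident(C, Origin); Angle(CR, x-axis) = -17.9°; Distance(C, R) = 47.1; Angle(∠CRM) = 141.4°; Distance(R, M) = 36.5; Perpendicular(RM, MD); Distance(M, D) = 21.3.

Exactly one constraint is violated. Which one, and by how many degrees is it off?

Perpendicular(RM, MD) — off by 7.40°.

C = (0.00, 0.00) ✓; CR at -17.90° ✓; |CR| = 47.10 ✓; ∠CRM = 141.4° ✓; |RM| = 36.50 ✓; ∠(RM, MD) = 82.60° ✗; |MD| = 21.30 ✓.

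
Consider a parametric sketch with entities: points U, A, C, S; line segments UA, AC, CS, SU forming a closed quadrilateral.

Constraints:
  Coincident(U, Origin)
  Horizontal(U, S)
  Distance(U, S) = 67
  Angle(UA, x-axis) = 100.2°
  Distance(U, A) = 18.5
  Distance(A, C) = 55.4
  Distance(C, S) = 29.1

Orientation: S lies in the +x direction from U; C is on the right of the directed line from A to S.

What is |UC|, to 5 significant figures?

43.994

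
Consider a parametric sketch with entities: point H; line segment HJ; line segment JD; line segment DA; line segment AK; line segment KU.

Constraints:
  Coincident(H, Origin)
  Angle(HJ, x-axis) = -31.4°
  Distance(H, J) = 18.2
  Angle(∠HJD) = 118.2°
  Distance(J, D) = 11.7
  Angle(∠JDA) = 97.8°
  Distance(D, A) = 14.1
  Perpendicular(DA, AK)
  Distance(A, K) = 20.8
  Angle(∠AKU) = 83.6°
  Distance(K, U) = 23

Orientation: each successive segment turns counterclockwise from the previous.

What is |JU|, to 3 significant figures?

9.77

H is at the origin; HJ runs at -31.4° with length 18.2, so J = (15.5, -9.48). ∠HJD = 118.2° gives JD at 30.4° from the x-axis; with |JD| = 11.7, D = (25.6, -3.56). ∠JDA = 97.8° gives DA at 113° from the x-axis; with |DA| = 14.1, A = (20.2, 9.46). DA ⟂ AK, so AK runs at -157°; with |AK| = 20.8, K = (1.00, 1.46). ∠AKU = 83.6° gives KU at -61.0° from the x-axis; with |KU| = 23.0, U = (12.2, -18.7). Then |JU| = |U − J| = 9.77.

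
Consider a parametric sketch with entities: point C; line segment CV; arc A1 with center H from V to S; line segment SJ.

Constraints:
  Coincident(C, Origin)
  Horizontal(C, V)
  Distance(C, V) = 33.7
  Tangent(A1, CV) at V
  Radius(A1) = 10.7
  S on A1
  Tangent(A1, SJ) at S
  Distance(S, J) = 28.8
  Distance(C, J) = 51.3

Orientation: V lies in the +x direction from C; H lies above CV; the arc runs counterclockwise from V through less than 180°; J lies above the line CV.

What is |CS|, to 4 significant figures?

45.96

Checks: |HS| = 10.70 ✓; ∠(HS, SJ) = 90.00° ✓; |SJ| = 28.80 ✓; |CJ| = 51.30 ✓.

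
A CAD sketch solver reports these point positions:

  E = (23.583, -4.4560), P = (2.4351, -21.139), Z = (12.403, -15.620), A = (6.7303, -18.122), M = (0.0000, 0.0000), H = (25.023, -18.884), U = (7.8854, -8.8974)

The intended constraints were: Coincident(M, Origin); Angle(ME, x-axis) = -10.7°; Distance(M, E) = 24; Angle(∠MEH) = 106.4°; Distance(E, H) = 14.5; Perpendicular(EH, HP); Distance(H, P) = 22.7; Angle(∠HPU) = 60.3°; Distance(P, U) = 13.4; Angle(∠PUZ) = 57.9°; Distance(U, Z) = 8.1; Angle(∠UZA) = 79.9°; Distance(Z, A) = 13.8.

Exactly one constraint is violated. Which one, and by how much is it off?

Distance(Z, A) = 13.8 — off by 7.60.

M = (0.00, 0.00) ✓; ME at -10.70° ✓; |ME| = 24.00 ✓; ∠MEH = 106.4° ✓; |EH| = 14.50 ✓; ∠(EH, HP) = 90.00° ✓; |HP| = 22.70 ✓; ∠HPU = 60.30° ✓; |PU| = 13.40 ✓; ∠PUZ = 57.90° ✓; |UZ| = 8.100 ✓; ∠UZA = 79.90° ✓; |ZA| = 6.200 ✗.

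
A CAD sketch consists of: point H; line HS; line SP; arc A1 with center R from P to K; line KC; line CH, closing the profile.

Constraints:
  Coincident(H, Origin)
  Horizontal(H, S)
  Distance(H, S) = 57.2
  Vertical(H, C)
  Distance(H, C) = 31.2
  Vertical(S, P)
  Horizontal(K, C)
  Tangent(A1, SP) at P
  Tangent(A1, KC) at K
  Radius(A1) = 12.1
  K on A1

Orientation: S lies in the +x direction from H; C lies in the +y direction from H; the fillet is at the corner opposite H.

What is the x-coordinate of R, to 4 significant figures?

45.10

H is at the origin; HS is horizontal with |HS| = 57.2 and S on the +x side, so S = (57.20, 0.000). H and C share the same x with |HC| = 31.2 and C on the +y side, so C = (0.000, 31.20). The virtual corner opposite H is at (57.20, 31.20). The tangent condition forces RP to be normal to SP and since A1 is tangent to KC there, RK ⟂ KC, with radius 12.1, so the center R sits 12.1 in from both sides at R = (45.10, 19.10). So R.x = 45.10.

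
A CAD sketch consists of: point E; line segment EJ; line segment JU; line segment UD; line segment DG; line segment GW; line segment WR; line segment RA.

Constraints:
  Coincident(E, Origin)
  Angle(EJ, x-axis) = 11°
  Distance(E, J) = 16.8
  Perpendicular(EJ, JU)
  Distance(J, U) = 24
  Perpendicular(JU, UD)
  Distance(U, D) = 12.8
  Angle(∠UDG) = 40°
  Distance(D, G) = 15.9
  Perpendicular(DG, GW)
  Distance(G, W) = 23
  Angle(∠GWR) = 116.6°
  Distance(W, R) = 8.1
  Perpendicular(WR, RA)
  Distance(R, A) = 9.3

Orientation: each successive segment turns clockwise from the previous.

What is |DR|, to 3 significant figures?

28.0

E is at the origin; EJ runs at 11.0° with length 16.8, so J = (16.5, 3.21). EJ is perpendicular to JU, so JU runs at -79.0°; with |JU| = 24.0, U = (21.1, -20.4). The perpendicularity gives UD at right angles to JU, so UD runs at -169°; with |UD| = 12.8, D = (8.51, -22.8). ∠UDG = 40.0° gives DG at 51.0° from the x-axis; with |DG| = 15.9, G = (18.5, -10.4). DG is perpendicular to GW, so GW runs at -39.0°; with |GW| = 23.0, W = (36.4, -24.9). ∠GWR = 116.6° gives WR at -102° from the x-axis; with |WR| = 8.1, R = (34.6, -32.8). Then |DR| = |R − D| = 28.0.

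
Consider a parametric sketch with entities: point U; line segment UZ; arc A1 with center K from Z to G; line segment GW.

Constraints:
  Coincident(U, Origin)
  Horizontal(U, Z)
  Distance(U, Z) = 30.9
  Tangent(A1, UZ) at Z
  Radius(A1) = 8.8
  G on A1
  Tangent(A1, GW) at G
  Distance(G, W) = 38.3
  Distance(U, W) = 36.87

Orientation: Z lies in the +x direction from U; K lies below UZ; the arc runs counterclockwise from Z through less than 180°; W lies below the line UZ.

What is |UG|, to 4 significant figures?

23.79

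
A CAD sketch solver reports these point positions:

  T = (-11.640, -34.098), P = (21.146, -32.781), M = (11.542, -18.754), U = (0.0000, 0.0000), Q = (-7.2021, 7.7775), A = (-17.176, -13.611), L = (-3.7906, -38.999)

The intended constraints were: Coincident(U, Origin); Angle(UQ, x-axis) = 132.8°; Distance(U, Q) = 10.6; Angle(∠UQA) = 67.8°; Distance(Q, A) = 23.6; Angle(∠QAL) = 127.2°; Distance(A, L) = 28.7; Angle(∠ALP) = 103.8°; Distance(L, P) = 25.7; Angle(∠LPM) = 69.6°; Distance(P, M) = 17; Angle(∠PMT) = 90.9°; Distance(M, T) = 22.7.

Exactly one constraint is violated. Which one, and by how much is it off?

Distance(M, T) = 22.7 — off by 5.10.

U = (0.00, 0.00) ✓; UQ at 132.8° ✓; |UQ| = 10.60 ✓; ∠UQA = 67.80° ✓; |QA| = 23.60 ✓; ∠QAL = 127.2° ✓; |AL| = 28.70 ✓; ∠ALP = 103.8° ✓; |LP| = 25.70 ✓; ∠LPM = 69.60° ✓; |PM| = 17.00 ✓; ∠PMT = 90.90° ✓; |MT| = 27.80 ✗.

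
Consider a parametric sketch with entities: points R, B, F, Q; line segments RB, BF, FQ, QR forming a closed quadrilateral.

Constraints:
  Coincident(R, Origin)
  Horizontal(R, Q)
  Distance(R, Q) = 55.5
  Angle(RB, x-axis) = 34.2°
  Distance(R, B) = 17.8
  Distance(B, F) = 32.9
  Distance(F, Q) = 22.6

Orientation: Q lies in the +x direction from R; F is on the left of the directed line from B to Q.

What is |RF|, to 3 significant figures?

50.3

R is at the origin; R and Q share the same y with |RQ| = 55.5 and Q in +x, so Q = (55.5, 0). RB runs at 34.2° with |RB| = 17.8, so B = (14.7, 10.0). F is determined by |BF| = 32.9 and |FQ| = 22.6 together: it lies at the intersection of circle(B, 32.9) and circle(Q, 22.6). With |BQ| = 42.0, the foot of the radical line on BQ is 27.8 from B and the perpendicular offset is √(32.9² − 27.8²) = 17.6. Taking the left-of-BQ solution: F = (45.9, 20.5).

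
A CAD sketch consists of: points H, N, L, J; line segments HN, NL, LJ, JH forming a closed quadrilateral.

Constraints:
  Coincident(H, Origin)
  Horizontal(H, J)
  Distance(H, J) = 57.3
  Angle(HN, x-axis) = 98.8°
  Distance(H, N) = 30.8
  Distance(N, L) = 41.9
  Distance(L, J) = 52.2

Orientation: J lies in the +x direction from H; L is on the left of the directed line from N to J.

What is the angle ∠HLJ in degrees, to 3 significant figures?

62.6°

Checks: |NL| = 41.90 ✓; |LJ| = 52.20 ✓.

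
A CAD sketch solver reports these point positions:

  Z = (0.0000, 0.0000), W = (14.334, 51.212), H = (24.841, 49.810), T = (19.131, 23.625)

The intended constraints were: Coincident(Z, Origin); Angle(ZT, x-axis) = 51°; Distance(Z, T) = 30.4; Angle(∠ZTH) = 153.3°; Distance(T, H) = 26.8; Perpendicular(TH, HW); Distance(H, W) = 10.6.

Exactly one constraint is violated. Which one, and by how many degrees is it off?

Perpendicular(TH, HW) — off by 4.70°.

Z = (0.00, 0.00) ✓; ZT at 51.00° ✓; |ZT| = 30.40 ✓; ∠ZTH = 153.3° ✓; |TH| = 26.80 ✓; ∠(TH, HW) = 94.70° ✗; |HW| = 10.60 ✓.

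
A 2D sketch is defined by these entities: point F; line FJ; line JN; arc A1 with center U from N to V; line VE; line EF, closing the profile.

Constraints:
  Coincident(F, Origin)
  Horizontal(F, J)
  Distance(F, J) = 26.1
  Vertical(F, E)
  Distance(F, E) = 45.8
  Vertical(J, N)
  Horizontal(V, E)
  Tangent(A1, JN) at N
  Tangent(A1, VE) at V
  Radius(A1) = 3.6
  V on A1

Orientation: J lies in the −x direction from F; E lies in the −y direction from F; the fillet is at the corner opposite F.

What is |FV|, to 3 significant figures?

51.0

F is at the origin; FJ is horizontal with |FJ| = 26.1 and J on the −x side, so J = (-26.1, 0.00). F and E share the same x with |FE| = 45.8 and E on the −y side, so E = (0.00, -45.8). The virtual corner opposite F is at (-26.1, -45.8). The tangent condition forces UN to be normal to JN and since A1 is tangent to VE there, UV ⟂ VE, with radius 3.6, so the center U sits 3.6 in from both sides at U = (-22.5, -42.2). That places the tangent points at N = (-26.1, -42.2) on JN and V = (-22.5, -45.8) on VE. Then |FV| = |V − F| = 51.0.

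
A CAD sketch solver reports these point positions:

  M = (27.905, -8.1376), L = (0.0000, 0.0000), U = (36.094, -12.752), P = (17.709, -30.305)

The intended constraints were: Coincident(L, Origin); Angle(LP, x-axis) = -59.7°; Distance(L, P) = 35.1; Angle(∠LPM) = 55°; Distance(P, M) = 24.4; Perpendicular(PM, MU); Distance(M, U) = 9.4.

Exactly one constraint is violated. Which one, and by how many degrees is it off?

Perpendicular(PM, MU) — off by 4.70°.

L = (0.00, 0.00) ✓; LP at -59.70° ✓; |LP| = 35.10 ✓; ∠LPM = 55.00° ✓; |PM| = 24.40 ✓; ∠(PM, MU) = 94.70° ✗; |MU| = 9.400 ✓.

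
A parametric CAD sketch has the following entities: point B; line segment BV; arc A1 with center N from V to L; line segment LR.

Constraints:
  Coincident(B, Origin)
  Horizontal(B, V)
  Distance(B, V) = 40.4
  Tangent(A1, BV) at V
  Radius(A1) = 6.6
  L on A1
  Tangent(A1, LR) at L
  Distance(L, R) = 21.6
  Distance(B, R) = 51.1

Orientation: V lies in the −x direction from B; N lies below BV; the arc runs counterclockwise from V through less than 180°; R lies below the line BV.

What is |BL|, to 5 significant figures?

47.524

Checks: |NV| = 6.600 ✓; |NL| = 6.600 ✓; ∠(NL, LR) = 90.00° ✓; |LR| = 21.60 ✓; |BR| = 51.10 ✓.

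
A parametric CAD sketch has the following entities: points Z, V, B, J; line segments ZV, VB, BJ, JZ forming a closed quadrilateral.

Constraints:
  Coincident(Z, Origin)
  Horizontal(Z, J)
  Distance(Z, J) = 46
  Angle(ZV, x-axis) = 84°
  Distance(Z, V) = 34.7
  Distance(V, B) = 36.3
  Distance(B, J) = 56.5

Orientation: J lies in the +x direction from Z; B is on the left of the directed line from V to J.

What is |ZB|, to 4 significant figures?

64.50

Z is at the origin; Z and J share the same y with |ZJ| = 46.0 and J in +x, so J = (46.0, 0). ZV runs at 84.0° with |ZV| = 34.7, so V = (3.627, 34.51). B is determined by |VB| = 36.3 and |BJ| = 56.5 together: it lies at the intersection of circle(V, 36.3) and circle(J, 56.5). With |VJ| = 54.65, the foot of the radical line on VJ is 10.17 from V and the perpendicular offset is √(36.3² − 10.17²) = 34.85. Taking the left-of-VJ solution: B = (33.52, 55.10).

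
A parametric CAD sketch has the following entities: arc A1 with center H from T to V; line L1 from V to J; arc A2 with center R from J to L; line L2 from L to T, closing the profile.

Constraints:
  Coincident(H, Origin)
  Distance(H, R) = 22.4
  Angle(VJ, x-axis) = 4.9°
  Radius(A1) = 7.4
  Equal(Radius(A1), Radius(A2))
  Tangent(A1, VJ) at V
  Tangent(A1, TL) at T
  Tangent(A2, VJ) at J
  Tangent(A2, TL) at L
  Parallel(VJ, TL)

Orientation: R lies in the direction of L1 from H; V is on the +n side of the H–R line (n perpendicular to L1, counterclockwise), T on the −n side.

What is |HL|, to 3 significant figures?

23.6

Tangency of A1 to both parallel lines with radius 7.4 puts V and T at H ± 7.4·n: V = (-0.632, 7.37), T = (0.632, -7.37). Equal radii place J and L the same way about R: J = R + 7.4·n = (21.7, 9.29), L = R − 7.4·n = (23.0, -5.46). Then |HL| = |L − H| = 23.6.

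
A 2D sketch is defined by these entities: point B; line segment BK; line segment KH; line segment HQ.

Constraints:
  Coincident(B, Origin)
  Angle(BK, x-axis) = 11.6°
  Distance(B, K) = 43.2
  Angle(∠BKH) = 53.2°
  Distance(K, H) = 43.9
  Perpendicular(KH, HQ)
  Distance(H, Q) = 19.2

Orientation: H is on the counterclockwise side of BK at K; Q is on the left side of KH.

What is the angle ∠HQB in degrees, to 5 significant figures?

130.50°

B is at the origin; BK runs at 11.6° with length 43.2, so K = 43.2·(cos 11.6°, sin 11.6°) = (42.318, 8.6866). ∠BKH = 53.2°, so KH runs at 11.6° + (180° − 53.2°) = 138.40° from the x-axis; with |KH| = 43.9, H = K + 43.9·(cos 138.40°, sin 138.40°) = (9.4893, 37.833). The perpendicularity gives HQ at right angles to KH; with |HQ| = 19.2 on the left of KH, Q = H + 19.2·(-0.66393, -0.74780) = (-3.2581, 23.475). Then cos ∠HQB = QH·QB / (|QH||QB|), giving 130.50°.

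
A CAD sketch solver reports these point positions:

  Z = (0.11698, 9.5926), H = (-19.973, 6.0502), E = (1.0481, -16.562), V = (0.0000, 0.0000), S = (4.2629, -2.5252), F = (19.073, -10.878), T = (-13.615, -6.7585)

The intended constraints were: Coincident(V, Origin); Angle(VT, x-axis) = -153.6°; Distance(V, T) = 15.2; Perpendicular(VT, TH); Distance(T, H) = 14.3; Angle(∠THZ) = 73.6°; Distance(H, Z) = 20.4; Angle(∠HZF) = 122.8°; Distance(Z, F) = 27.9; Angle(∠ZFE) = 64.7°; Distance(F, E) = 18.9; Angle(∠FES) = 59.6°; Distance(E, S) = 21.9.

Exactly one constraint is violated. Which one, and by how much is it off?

Distance(E, S) = 21.9 — off by 7.50.

V = (0.00, 0.00) ✓; VT at -153.6° ✓; |VT| = 15.20 ✓; ∠(VT, TH) = 90.00° ✓; |TH| = 14.30 ✓; ∠THZ = 73.60° ✓; |HZ| = 20.40 ✓; ∠HZF = 122.8° ✓; |ZF| = 27.90 ✓; ∠ZFE = 64.70° ✓; |FE| = 18.90 ✓; ∠FES = 59.60° ✓; |ES| = 14.40 ✗.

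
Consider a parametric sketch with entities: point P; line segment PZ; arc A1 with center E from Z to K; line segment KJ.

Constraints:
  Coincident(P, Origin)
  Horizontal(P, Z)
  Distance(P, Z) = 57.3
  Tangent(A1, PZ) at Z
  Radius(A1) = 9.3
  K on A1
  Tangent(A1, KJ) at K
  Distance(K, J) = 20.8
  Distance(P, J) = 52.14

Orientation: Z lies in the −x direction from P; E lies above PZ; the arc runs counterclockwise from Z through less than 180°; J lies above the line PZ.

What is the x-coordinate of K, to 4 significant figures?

-48.18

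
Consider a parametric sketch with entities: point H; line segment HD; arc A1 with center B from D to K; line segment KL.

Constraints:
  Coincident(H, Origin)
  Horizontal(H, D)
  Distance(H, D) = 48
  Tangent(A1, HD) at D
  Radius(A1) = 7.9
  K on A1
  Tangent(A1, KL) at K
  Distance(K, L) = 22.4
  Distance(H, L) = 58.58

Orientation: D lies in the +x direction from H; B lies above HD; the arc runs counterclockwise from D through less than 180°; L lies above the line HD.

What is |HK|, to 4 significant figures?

56.50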